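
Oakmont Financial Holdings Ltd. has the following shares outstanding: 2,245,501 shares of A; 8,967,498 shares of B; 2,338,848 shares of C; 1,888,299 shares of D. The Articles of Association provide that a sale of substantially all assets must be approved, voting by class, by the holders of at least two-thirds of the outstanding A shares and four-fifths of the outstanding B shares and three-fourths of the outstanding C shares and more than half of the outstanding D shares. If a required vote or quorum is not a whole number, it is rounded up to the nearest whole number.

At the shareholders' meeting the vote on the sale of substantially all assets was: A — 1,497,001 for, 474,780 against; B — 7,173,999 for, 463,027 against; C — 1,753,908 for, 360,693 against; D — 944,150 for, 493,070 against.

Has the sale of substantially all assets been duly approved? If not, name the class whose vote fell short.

Not approved — the C shares did not give the required vote.

A: 2/3 of 2245501 = 1497000.67, rounded up to 1497001; 1,497,001 required, 1,497,001 in favor — approved.
B: 4/5 of 8967498 = 7173998.40, rounded up to 7173999; 7,173,999 required, 7,173,999 in favor — approved.
C: 3/4 of 2338848 = 1754136; 1,754,136 required, 1,753,908 in favor — not approved.
D: a majority of 1888299 is 944150; 944,150 required, 944,150 in favor — approved.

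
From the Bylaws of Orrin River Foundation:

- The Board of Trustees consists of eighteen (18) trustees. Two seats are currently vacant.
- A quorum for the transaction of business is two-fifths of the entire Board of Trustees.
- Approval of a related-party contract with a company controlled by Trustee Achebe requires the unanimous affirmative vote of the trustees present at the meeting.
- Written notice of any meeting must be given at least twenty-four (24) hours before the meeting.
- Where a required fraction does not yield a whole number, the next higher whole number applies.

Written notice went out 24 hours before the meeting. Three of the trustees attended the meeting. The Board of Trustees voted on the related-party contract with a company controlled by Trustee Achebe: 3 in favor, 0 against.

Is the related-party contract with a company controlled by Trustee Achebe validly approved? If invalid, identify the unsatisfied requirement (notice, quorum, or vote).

Notice: 24 hours given; 24 required (24 ≥ 24). Satisfied.
Quorum: 3 present; quorum is 8. Not satisfied.
Vote: the related-party contract with a company controlled by Trustee Achebe requires the unanimous vote of the trustees present (3). Unanimous means all 3, so 3 affirmative votes are needed; 3 voted in favor. Satisfied. (Moot — without a quorum no business can be validly transacted.)

Invalid — quorum requirement not satisfied.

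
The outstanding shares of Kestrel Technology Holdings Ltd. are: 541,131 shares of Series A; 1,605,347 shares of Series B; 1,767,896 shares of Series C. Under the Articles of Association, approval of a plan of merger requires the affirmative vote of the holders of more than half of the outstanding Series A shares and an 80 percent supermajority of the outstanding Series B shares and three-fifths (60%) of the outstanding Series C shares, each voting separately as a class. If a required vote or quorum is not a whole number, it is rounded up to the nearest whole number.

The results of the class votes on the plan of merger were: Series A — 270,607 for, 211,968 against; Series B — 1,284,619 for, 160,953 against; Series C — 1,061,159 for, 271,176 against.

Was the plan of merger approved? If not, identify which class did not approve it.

Series A: a majority of 541131 is 270566; 270,566 required, 270,607 in favor — approved.
Series B: 4/5 of 1605347 = 1284277.60, rounded up to 1284278; 1,284,278 required, 1,284,619 in favor — approved.
Series C: 3/5 of 1767896 = 1060737.60, rounded up to 1060738; 1,060,738 required, 1,061,159 in favor — approved.

Approved — every class gave the required vote.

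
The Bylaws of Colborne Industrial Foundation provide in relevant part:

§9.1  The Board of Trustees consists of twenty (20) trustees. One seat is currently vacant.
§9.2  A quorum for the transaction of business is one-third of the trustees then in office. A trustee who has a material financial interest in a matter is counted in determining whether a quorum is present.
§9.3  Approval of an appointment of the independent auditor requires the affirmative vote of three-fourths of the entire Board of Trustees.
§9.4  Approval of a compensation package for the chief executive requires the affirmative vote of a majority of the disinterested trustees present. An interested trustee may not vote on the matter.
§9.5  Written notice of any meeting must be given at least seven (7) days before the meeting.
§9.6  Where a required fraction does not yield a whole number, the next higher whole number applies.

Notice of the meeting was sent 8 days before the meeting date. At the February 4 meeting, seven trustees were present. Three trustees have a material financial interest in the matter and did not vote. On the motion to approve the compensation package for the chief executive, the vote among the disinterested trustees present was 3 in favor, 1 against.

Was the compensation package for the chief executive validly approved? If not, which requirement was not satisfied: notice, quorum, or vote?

Valid — all requirements satisfied.

Notice: 8 days given; 7 required (8 ≥ 7). Satisfied.
Quorum: 7 present (interested trustees count toward quorum); quorum is 7. Satisfied.
Vote: the compensation package for the chief executive requires a majority of the disinterested trustees present (7 − 3 = 4). A majority of 4 is 3, so 3 affirmative votes are needed; 3 voted in favor. Satisfied.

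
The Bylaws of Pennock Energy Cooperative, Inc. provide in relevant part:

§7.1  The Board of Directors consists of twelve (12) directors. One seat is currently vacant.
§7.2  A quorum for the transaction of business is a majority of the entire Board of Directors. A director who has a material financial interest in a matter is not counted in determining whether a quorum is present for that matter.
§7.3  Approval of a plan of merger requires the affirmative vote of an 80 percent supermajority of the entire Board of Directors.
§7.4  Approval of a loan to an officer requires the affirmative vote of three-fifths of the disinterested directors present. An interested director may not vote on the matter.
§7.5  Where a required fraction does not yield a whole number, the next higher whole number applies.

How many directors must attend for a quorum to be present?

7

A majority of 12 is 7.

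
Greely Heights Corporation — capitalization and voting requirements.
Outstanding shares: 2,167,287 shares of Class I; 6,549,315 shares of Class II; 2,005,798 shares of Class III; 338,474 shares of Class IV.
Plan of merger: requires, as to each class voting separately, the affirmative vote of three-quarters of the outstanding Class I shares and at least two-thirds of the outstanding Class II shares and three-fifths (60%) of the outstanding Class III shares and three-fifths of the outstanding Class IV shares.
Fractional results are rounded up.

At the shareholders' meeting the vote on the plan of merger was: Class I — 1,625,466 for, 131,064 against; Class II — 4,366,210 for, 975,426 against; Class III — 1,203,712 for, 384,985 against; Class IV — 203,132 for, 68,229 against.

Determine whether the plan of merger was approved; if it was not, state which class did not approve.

Class I: 3/4 of 2167287 = 1625465.25, rounded up to 1625466; 1,625,466 required, 1,625,466 in favor — approved.
Class II: 2/3 of 6549315 = 4366210; 4,366,210 required, 4,366,210 in favor — approved.
Class III: 3/5 of 2005798 = 1203478.80, rounded up to 1203479; 1,203,479 required, 1,203,712 in favor — approved.
Class IV: 3/5 of 338474 = 203084.40, rounded up to 203085; 203,085 required, 203,132 in favor — approved.

Approved — every class gave the required vote.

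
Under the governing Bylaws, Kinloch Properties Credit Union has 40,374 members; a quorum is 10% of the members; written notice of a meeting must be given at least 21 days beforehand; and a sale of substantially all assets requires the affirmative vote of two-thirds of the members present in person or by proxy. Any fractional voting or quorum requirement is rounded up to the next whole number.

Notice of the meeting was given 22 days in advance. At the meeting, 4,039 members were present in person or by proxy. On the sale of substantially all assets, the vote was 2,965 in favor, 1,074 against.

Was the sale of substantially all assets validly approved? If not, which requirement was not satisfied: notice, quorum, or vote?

Valid — all requirements satisfied.

Notice: 22 days given; 21 required. Satisfied.
Quorum: 10% of 40,374 = 4,037.40, rounded up to 4,038; 4,039 present. Satisfied.
Vote: requires two-thirds of those present (4,039); 2/3 of 4039 = 2692.67, rounded up to 2693, so 2,693 needed; 2,965 in favor. Satisfied.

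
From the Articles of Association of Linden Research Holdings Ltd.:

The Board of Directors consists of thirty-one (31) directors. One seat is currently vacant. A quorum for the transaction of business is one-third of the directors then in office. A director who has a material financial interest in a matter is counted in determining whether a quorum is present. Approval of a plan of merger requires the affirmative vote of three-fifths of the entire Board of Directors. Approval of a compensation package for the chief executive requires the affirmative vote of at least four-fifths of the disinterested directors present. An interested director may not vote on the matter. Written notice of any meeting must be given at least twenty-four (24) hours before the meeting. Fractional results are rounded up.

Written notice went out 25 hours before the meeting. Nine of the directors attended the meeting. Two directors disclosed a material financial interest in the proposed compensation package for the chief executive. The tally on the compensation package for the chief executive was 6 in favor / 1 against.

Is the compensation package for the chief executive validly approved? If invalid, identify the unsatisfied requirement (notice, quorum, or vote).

Invalid — quorum requirement not satisfied.

Notice: 25 hours given; 24 required (25 ≥ 24). Satisfied.
Quorum: 9 present (interested directors count toward quorum); quorum is 10. Not satisfied.
Vote: the compensation package for the chief executive requires four-fifths of the disinterested directors present (9 − 2 = 7). 4/5 of 7 = 5.60, rounded up to 6, so 6 affirmative votes are needed; 6 voted in favor. Satisfied. (Moot — without a quorum no business can be validly transacted.)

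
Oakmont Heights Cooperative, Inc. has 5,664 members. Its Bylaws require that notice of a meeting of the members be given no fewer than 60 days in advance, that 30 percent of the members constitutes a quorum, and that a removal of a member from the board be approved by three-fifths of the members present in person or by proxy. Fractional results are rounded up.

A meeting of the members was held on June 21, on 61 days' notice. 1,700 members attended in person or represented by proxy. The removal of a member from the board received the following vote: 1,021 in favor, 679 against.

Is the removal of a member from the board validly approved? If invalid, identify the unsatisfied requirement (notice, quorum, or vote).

Notice: 61 days given; 60 required. Satisfied.
Quorum: 30% of 5,664 = 1,699.20, rounded up to 1,700; 1,700 present. Satisfied.
Vote: requires three-fifths of those present (1,700); 3/5 of 1700 = 1020, so 1,020 needed; 1,021 in favor. Satisfied.

Valid — all requirements satisfied.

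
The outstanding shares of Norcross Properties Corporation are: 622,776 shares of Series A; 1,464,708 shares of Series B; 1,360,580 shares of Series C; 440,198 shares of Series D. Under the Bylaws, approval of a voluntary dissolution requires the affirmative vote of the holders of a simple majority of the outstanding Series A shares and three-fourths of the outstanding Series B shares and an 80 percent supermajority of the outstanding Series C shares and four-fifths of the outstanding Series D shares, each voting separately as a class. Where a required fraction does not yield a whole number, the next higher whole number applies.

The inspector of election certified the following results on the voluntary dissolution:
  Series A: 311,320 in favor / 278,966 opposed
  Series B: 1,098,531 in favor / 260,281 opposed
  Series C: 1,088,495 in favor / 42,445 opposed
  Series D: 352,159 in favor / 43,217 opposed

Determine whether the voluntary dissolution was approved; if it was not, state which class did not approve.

Series A: a majority of 622776 is 311389; 311,389 required, 311,320 in favor — not approved.
Series B: 3/4 of 1464708 = 1098531; 1,098,531 required, 1,098,531 in favor — approved.
Series C: 4/5 of 1360580 = 1088464; 1,088,464 required, 1,088,495 in favor — approved.
Series D: 4/5 of 440198 = 352158.40, rounded up to 352159; 352,159 required, 352,159 in favor — approved.

Not approved — the Series A shares did not give the required vote.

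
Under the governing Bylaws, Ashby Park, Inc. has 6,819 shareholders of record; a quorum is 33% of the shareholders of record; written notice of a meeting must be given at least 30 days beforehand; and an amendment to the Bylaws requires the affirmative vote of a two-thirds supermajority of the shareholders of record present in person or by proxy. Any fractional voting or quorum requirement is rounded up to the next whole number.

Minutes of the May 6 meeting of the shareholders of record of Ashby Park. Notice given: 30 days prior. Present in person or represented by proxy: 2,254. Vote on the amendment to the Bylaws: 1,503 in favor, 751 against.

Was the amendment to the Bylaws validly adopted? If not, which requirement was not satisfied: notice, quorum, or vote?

Notice: 30 days given; 30 required. Satisfied.
Quorum: 33% of 6,819 = 2,250.27, rounded up to 2,251; 2,254 present. Satisfied.
Vote: requires two-thirds of those present (2,254); 2/3 of 2254 = 1502.67, rounded up to 1503, so 1,503 needed; 1,503 in favor. Satisfied.

Valid — all requirements satisfied.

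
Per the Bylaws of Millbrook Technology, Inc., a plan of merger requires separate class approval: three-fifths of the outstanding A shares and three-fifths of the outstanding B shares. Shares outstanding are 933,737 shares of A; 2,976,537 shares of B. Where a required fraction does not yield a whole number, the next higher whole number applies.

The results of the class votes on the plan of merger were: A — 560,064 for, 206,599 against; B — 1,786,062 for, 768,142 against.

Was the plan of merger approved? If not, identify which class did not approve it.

A: 3/5 of 933737 = 560242.20, rounded up to 560243; 560,243 required, 560,064 in favor — not approved.
B: 3/5 of 2976537 = 1785922.20, rounded up to 1785923; 1,785,923 required, 1,786,062 in favor — approved.

Not approved — the A shares did not give the required vote.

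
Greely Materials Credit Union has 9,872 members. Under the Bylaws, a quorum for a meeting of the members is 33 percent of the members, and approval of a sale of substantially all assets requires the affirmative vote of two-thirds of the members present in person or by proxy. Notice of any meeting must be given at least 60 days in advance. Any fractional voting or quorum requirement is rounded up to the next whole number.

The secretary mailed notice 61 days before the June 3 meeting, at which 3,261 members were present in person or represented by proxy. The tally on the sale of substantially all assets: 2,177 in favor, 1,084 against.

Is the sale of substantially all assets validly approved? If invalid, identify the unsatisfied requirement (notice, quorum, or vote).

Valid — all requirements satisfied.

Notice: 61 days given; 60 required. Satisfied.
Quorum: 33% of 9,872 = 3,257.76, rounded up to 3,258; 3,261 present. Satisfied.
Vote: requires two-thirds of those present (3,261); 2/3 of 3261 = 2174, so 2,174 needed; 2,177 in favor. Satisfied.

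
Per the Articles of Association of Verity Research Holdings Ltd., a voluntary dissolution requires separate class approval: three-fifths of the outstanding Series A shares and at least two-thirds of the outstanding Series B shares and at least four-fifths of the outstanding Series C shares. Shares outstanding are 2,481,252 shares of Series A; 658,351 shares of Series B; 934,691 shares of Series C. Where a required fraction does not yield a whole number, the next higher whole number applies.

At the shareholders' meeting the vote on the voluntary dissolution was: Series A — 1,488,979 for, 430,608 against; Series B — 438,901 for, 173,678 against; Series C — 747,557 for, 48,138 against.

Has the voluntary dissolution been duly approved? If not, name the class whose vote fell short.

Not approved — the Series C shares did not give the required vote.

Series A: 3/5 of 2481252 = 1488751.20, rounded up to 1488752; 1,488,752 required, 1,488,979 in favor — approved.
Series B: 2/3 of 658351 = 438900.67, rounded up to 438901; 438,901 required, 438,901 in favor — approved.
Series C: 4/5 of 934691 = 747752.80, rounded up to 747753; 747,753 required, 747,557 in favor — not approved.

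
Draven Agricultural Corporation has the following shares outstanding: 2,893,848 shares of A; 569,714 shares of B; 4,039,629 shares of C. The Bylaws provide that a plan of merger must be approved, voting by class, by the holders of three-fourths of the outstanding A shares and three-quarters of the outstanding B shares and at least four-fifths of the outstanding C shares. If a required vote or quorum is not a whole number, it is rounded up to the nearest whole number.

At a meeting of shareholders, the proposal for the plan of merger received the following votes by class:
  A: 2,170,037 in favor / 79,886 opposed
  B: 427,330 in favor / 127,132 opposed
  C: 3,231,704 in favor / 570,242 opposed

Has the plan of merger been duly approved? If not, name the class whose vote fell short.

Not approved — the A shares did not give the required vote.

A: 3/4 of 2893848 = 2170386; 2,170,386 required, 2,170,037 in favor — not approved.
B: 3/4 of 569714 = 427285.50, rounded up to 427286; 427,286 required, 427,330 in favor — approved.
C: 4/5 of 4039629 = 3231703.20, rounded up to 3231704; 3,231,704 required, 3,231,704 in favor — approved.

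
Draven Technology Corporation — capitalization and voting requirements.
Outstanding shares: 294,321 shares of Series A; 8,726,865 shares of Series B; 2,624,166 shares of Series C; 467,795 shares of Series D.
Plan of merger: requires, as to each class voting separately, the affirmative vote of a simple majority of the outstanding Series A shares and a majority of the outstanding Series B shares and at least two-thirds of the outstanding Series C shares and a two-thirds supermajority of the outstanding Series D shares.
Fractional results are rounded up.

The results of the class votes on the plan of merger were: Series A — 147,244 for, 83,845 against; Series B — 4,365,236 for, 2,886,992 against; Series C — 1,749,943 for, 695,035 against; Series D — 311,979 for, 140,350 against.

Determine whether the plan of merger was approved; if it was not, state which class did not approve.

Approved — every class gave the required vote.

Series A: a majority of 294321 is 147161; 147,161 required, 147,244 in favor — approved.
Series B: a majority of 8726865 is 4363433; 4,363,433 required, 4,365,236 in favor — approved.
Series C: 2/3 of 2624166 = 1749444; 1,749,444 required, 1,749,943 in favor — approved.
Series D: 2/3 of 467795 = 311863.33, rounded up to 311864; 311,864 required, 311,979 in favor — approved.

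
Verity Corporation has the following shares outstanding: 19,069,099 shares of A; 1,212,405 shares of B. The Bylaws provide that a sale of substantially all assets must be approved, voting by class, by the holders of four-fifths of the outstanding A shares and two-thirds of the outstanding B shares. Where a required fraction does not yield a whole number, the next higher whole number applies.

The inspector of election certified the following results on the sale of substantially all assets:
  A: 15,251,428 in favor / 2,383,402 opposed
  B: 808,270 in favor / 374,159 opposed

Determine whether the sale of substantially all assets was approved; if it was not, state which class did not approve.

Not approved — the A shares did not give the required vote.

A: 4/5 of 19069099 = 15255279.20, rounded up to 15255280; 15,255,280 required, 15,251,428 in favor — not approved.
B: 2/3 of 1212405 = 808270; 808,270 required, 808,270 in favor — approved.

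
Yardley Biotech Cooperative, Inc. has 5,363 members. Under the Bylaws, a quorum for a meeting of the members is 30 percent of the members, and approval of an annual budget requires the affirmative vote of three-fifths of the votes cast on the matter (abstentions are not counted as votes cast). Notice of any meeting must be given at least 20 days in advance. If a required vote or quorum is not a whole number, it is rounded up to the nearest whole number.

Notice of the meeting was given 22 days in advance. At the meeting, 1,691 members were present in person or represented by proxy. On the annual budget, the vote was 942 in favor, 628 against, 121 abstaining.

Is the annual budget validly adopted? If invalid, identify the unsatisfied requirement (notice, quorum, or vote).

Valid — all requirements satisfied.

Notice: 22 days given; 20 required. Satisfied.
Quorum: 30% of 5,363 = 1,608.90, rounded up to 1,609; 1,691 present. Satisfied.
Vote: requires three-fifths of the votes cast (1,691 − 121 abstaining = 1,570); 3/5 of 1570 = 942, so 942 needed; 942 in favor. Satisfied.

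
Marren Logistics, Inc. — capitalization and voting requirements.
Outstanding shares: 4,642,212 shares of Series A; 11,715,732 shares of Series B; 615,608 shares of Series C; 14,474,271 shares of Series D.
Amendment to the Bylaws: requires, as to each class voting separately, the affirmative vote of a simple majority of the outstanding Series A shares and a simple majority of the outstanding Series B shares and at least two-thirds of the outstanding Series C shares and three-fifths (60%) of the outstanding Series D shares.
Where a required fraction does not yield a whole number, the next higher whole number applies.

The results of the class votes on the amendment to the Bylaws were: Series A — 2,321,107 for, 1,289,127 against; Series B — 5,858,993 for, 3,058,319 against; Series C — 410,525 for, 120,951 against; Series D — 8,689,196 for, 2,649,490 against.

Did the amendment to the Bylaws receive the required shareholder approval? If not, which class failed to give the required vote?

Approved — every class gave the required vote.

Series A: a majority of 4642212 is 2321107; 2,321,107 required, 2,321,107 in favor — approved.
Series B: a majority of 11715732 is 5857867; 5,857,867 required, 5,858,993 in favor — approved.
Series C: 2/3 of 615608 = 410405.33, rounded up to 410406; 410,406 required, 410,525 in favor — approved.
Series D: 3/5 of 14474271 = 8684562.60, rounded up to 8684563; 8,684,563 required, 8,689,196 in favor — approved.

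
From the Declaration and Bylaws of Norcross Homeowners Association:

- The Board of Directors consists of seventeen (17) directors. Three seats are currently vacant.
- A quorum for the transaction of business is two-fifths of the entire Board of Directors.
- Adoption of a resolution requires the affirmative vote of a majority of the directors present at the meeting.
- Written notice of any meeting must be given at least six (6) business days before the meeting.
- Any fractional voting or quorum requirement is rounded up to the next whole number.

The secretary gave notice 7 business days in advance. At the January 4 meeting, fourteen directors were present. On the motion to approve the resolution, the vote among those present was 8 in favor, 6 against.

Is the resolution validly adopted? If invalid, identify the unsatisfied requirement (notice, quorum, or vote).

Valid — all requirements satisfied.

Notice: 7 business days given; 6 required (7 ≥ 6). Satisfied.
Quorum: 14 present; quorum is 7. Satisfied.
Vote: the resolution requires a majority of the directors present (14). A majority of 14 is 8, so 8 affirmative votes are needed; 8 voted in favor. Satisfied.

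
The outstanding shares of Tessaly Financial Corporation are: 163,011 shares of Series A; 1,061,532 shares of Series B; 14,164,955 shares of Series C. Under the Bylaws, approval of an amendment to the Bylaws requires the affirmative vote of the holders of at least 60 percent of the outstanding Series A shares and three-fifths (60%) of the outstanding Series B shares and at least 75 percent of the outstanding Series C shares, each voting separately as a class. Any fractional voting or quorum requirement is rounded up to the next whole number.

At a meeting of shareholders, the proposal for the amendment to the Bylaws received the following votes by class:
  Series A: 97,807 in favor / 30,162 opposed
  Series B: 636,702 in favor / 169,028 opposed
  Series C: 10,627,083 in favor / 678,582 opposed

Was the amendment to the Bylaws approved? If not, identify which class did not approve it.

Not approved — the Series B shares did not give the required vote.

Series A: 3/5 of 163011 = 97806.60, rounded up to 97807; 97,807 required, 97,807 in favor — approved.
Series B: 3/5 of 1061532 = 636919.20, rounded up to 636920; 636,920 required, 636,702 in favor — not approved.
Series C: 3/4 of 14164955 = 10623716.25, rounded up to 10623717; 10,623,717 required, 10,627,083 in favor — approved.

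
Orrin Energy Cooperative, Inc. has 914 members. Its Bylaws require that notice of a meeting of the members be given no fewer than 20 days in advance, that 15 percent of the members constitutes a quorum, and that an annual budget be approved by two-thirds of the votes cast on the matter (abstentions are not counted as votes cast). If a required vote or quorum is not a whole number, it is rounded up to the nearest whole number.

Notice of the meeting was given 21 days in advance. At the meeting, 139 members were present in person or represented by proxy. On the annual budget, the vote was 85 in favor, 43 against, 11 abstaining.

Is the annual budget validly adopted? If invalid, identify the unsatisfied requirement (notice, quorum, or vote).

Invalid — vote requirement not satisfied.

Notice: 21 days given; 20 required. Satisfied.
Quorum: 15% of 914 = 137.10, rounded up to 138; 139 present. Satisfied.
Vote: requires two-thirds of the votes cast (139 − 11 abstaining = 128); 2/3 of 128 = 85.33, rounded up to 86, so 86 needed; 85 in favor. Not satisfied.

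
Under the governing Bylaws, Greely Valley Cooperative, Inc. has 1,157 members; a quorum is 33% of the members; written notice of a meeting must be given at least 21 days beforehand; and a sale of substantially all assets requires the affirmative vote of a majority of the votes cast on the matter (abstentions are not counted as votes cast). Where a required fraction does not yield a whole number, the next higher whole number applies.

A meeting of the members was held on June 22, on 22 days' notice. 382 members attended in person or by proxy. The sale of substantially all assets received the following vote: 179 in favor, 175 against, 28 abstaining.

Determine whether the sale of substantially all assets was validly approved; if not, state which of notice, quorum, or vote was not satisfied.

Valid — all requirements satisfied.

Notice: 22 days given; 21 required. Satisfied.
Quorum: 33% of 1,157 = 381.81, rounded up to 382; 382 present. Satisfied.
Vote: requires a majority of the votes cast (382 − 28 abstaining = 354); a majority of 354 is 178, so 178 needed; 179 in favor. Satisfied.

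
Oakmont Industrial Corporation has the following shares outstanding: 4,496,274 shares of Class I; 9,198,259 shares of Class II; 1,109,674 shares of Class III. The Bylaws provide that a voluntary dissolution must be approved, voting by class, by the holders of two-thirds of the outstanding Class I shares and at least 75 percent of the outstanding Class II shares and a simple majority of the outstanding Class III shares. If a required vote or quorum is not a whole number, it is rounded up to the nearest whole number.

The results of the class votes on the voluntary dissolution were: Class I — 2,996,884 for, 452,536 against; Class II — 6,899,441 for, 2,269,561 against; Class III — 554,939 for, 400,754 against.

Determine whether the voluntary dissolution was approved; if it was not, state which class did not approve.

Not approved — the Class I shares did not give the required vote.

Class I: 2/3 of 4496274 = 2997516; 2,997,516 required, 2,996,884 in favor — not approved.
Class II: 3/4 of 9198259 = 6898694.25, rounded up to 6898695; 6,898,695 required, 6,899,441 in favor — approved.
Class III: a majority of 1109674 is 554838; 554,838 required, 554,939 in favor — approved.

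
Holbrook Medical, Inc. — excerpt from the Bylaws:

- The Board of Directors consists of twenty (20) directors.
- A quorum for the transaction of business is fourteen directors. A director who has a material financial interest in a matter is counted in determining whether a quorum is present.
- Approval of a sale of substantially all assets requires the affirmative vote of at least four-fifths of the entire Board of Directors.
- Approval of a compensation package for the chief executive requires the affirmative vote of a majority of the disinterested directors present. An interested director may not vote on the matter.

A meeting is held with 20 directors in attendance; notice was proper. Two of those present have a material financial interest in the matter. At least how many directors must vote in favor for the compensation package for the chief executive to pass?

10

The compensation package for the chief executive requires a majority of the disinterested directors present (20 − 2 = 18).
A majority of 18 is 10.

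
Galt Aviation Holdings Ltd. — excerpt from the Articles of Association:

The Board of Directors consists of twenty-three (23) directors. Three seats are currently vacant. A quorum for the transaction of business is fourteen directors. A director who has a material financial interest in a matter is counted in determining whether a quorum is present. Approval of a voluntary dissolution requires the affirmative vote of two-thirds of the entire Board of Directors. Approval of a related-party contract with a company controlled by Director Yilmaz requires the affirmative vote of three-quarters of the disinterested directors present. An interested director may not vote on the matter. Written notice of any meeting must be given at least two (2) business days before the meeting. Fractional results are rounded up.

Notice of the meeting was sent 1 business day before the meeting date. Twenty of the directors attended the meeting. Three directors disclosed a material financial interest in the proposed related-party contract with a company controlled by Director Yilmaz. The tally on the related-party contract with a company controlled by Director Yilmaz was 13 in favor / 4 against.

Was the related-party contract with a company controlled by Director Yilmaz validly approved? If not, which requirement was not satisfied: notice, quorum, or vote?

Invalid — notice requirement not satisfied.

Notice: 1 business day given; 2 required (1 < 2). Not satisfied.
Quorum: 20 present (interested directors count toward quorum); quorum is 14. Satisfied.
Vote: the related-party contract with a company controlled by Director Yilmaz requires three-fourths of the disinterested directors present (20 − 3 = 17). 3/4 of 17 = 12.75, rounded up to 13, so 13 affirmative votes are needed; 13 voted in favor. Satisfied.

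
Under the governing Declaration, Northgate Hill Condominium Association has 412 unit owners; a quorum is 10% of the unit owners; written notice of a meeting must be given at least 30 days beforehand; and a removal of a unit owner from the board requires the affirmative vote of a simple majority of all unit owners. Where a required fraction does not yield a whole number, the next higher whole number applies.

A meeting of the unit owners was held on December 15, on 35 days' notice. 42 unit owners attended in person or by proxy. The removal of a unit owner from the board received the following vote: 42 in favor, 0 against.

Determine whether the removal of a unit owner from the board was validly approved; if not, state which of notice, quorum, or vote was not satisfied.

Invalid — vote requirement not satisfied.

Notice: 35 days given; 30 required. Satisfied.
Quorum: 10% of 412 = 41.20, rounded up to 42; 42 present. Satisfied.
Vote: requires a majority of all unit owners (412); a majority of 412 is 207, so 207 needed; 42 in favor. Not satisfied.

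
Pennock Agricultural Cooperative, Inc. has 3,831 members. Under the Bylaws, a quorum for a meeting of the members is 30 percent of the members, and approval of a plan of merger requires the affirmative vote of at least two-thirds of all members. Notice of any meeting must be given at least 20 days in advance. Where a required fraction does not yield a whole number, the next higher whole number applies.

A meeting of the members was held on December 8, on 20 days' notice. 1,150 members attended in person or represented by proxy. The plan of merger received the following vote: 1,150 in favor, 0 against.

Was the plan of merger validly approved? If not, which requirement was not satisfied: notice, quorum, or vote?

Invalid — vote requirement not satisfied.

Notice: 20 days given; 20 required. Satisfied.
Quorum: 30% of 3,831 = 1,149.30, rounded up to 1,150; 1,150 present. Satisfied.
Vote: requires two-thirds of all members (3,831); 2/3 of 3831 = 2554, so 2,554 needed; 1,150 in favor. Not satisfied.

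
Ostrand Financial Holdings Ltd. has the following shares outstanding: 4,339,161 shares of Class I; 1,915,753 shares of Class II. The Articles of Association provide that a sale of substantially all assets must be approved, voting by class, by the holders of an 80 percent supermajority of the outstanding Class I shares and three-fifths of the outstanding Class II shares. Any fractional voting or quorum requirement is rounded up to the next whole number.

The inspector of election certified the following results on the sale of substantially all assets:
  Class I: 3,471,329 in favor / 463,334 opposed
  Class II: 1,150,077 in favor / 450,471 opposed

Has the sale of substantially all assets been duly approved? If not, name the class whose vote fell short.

Class I: 4/5 of 4339161 = 3471328.80, rounded up to 3471329; 3,471,329 required, 3,471,329 in favor — approved.
Class II: 3/5 of 1915753 = 1149451.80, rounded up to 1149452; 1,149,452 required, 1,150,077 in favor — approved.

Approved — every class gave the required vote.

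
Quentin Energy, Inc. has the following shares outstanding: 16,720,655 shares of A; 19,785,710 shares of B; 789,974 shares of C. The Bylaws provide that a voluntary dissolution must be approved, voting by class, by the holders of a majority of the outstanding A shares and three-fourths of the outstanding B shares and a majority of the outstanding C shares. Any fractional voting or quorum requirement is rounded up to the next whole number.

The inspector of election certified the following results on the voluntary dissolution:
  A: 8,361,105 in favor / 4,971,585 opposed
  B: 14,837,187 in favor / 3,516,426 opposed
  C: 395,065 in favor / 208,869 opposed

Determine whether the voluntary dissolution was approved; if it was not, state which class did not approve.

Not approved — the B shares did not give the required vote.

A: a majority of 16720655 is 8360328; 8,360,328 required, 8,361,105 in favor — approved.
B: 3/4 of 19785710 = 14839282.50, rounded up to 14839283; 14,839,283 required, 14,837,187 in favor — not approved.
C: a majority of 789974 is 394988; 394,988 required, 395,065 in favor — approved.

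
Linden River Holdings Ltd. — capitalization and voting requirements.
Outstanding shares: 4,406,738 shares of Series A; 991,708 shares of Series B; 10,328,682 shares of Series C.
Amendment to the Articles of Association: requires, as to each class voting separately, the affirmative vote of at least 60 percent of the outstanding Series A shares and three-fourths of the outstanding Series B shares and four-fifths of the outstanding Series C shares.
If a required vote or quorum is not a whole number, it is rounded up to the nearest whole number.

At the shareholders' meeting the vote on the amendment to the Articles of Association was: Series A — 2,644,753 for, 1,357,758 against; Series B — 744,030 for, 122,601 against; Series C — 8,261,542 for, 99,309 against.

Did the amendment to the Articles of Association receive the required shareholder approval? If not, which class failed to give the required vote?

Not approved — the Series C shares did not give the required vote.

Series A: 3/5 of 4406738 = 2644042.80, rounded up to 2644043; 2,644,043 required, 2,644,753 in favor — approved.
Series B: 3/4 of 991708 = 743781; 743,781 required, 744,030 in favor — approved.
Series C: 4/5 of 10328682 = 8262945.60, rounded up to 8262946; 8,262,946 required, 8,261,542 in favor — not approved.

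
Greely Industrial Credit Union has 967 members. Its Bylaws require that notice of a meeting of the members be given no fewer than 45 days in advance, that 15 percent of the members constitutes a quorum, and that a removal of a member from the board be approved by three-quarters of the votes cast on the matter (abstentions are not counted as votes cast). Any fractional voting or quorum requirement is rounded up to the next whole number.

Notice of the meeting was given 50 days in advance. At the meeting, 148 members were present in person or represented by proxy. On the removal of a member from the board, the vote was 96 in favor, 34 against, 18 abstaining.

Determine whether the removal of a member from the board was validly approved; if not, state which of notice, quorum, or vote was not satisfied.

Invalid — vote requirement not satisfied.

Notice: 50 days given; 45 required. Satisfied.
Quorum: 15% of 967 = 145.05, rounded up to 146; 148 present. Satisfied.
Vote: requires three-fourths of the votes cast (148 − 18 abstaining = 130); 3/4 of 130 = 97.50, rounded up to 98, so 98 needed; 96 in favor. Not satisfied.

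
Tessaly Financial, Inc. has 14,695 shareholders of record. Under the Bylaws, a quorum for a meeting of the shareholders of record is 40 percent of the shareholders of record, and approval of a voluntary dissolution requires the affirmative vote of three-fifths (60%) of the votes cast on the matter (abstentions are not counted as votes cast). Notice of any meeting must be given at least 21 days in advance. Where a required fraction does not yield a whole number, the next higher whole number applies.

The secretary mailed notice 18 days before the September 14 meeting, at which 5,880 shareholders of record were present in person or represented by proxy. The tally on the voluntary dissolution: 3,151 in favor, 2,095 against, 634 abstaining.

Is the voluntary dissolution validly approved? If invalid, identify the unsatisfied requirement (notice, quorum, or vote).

Invalid — notice requirement not satisfied.

Notice: 18 days given; 21 required. Not satisfied.
Quorum: 40% of 14,695 = 5,878; 5,880 present. Satisfied.
Vote: requires three-fifths of the votes cast (5,880 − 634 abstaining = 5,246); 3/5 of 5246 = 3147.60, rounded up to 3148, so 3,148 needed; 3,151 in favor. Satisfied.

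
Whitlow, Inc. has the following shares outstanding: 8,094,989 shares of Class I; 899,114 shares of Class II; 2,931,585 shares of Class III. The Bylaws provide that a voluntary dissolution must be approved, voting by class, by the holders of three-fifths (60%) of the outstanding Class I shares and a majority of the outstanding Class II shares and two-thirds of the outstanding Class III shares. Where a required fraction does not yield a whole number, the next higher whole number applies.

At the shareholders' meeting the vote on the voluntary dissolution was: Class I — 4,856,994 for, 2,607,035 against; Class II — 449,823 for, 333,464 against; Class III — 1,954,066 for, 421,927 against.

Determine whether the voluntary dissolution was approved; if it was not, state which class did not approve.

Class I: 3/5 of 8094989 = 4856993.40, rounded up to 4856994; 4,856,994 required, 4,856,994 in favor — approved.
Class II: a majority of 899114 is 449558; 449,558 required, 449,823 in favor — approved.
Class III: 2/3 of 2931585 = 1954390; 1,954,390 required, 1,954,066 in favor — not approved.

Not approved — the Class III shares did not give the required vote.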